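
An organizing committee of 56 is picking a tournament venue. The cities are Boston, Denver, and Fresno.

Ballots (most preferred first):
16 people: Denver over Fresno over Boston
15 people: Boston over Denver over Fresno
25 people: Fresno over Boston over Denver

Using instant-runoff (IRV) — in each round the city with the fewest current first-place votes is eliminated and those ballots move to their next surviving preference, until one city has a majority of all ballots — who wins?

Denver

Round 1: Boston 15, Denver 16, Fresno 25. Boston eliminated.
Round 2: Denver 31, Fresno 25. Denver has a majority (≥29).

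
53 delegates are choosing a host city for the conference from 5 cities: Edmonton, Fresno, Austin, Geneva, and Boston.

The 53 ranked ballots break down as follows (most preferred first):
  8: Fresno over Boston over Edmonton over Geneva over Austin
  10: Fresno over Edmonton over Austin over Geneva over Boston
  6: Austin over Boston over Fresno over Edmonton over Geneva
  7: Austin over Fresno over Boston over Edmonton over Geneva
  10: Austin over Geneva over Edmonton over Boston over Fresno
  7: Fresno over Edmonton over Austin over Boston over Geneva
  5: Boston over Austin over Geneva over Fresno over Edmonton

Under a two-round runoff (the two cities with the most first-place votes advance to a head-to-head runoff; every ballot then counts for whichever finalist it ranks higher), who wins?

Austin

Round 1 first-place votes: Edmonton 0, Fresno 25, Austin 23, Geneva 0, Boston 5. Fresno and Austin advance.
Runoff: Fresno is ranked above Austin on 25 ballots, Austin above Fresno on 28.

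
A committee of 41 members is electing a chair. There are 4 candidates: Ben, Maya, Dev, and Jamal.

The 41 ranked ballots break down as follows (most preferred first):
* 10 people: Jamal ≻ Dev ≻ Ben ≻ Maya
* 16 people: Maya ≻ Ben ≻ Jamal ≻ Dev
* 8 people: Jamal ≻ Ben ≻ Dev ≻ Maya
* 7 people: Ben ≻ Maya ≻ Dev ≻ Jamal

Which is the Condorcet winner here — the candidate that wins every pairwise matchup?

Ben vs Maya: 25–16
Ben vs Dev: 31–10
Ben vs Jamal: 23–18
Ben beats every other candidate.

Ben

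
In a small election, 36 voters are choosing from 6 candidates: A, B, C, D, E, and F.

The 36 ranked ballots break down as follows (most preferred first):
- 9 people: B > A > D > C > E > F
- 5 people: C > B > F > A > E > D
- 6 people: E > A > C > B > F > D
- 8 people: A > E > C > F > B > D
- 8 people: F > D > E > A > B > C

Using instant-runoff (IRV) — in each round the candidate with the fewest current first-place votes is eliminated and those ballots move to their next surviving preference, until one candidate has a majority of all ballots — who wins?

A

Round 1: A 8, B 9, C 5, D 0, E 6, F 8. D eliminated.
Round 2: A 8, B 9, C 5, E 6, F 8. C eliminated.
Round 3: A 8, B 14, E 6, F 8. E eliminated.
Round 4: A 14, B 14, F 8. F eliminated.
Round 5: A 22, B 14. A has a majority (≥19).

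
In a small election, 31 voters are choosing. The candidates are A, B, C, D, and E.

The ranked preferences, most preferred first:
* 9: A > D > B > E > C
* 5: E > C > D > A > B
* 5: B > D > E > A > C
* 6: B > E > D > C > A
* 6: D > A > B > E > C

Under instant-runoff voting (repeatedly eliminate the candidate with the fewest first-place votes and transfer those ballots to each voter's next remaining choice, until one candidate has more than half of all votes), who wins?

Round 1: A 9, B 11, C 0, D 6, E 5. C eliminated.
Round 2: A 9, B 11, D 6, E 5. E eliminated.
Round 3: A 9, B 11, D 11. A eliminated.
Round 4: B 11, D 20. D has a majority (≥16).

D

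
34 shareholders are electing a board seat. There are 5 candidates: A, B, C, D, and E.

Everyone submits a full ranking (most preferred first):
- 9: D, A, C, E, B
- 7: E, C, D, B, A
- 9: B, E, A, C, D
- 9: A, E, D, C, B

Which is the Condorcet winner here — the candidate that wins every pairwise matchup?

A

A vs B: 18–16
A vs C: 27–7
A vs D: 18–16
A vs E: 18–16
A beats every other candidate.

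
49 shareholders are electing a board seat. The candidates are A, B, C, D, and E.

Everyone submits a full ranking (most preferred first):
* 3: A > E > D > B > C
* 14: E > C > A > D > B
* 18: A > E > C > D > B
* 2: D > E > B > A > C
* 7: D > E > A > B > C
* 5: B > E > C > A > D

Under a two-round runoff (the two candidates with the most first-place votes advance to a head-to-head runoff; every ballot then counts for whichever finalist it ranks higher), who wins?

E

Round 1 first-place votes: A 21, B 5, C 0, D 9, E 14. A and E advance.
Runoff: A is ranked above E on 21 ballots, E above A on 28.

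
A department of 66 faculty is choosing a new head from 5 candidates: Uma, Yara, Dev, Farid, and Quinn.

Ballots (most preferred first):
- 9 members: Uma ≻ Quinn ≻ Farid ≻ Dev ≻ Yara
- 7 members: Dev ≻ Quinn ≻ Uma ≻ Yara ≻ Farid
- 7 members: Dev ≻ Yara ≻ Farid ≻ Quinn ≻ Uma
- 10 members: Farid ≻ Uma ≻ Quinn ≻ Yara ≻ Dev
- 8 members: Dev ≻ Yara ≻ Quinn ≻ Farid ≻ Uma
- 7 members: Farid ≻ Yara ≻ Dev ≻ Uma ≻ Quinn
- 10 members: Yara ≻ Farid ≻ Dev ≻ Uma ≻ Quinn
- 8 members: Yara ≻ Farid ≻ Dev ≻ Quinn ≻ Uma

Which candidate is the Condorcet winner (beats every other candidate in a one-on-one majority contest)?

Yara

Yara vs Uma: 40–26
Yara vs Dev: 35–31
Yara vs Farid: 40–26
Yara vs Quinn: 40–26
Yara beats every other candidate.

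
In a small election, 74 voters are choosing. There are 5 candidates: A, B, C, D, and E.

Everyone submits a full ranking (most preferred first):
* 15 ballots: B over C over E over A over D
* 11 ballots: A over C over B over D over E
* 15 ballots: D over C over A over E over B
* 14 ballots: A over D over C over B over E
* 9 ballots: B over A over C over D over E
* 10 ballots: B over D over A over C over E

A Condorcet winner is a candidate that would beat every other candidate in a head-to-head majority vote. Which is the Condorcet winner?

A

A vs B: 40–34
A vs C: 44–30
A vs D: 49–25
A vs E: 59–15
A beats every other candidate.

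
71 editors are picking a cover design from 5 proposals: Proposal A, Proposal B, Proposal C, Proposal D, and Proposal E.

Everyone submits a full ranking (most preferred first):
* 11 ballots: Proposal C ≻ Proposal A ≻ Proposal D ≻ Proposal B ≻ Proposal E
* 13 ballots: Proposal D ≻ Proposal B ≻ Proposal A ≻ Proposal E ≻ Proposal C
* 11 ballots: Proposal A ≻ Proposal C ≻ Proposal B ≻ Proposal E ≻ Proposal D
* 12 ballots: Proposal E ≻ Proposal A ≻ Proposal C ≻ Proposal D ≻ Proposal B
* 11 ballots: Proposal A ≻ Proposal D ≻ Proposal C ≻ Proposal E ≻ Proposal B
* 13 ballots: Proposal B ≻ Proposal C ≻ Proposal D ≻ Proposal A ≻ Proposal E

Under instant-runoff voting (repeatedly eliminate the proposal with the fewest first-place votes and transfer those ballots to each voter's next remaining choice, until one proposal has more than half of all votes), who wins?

Round 1: Proposal A 22, Proposal B 13, Proposal C 11, Proposal D 13, Proposal E 12. Proposal C eliminated.
Round 2: Proposal A 33, Proposal B 13, Proposal D 13, Proposal E 12. Proposal E eliminated.
Round 3: Proposal A 45, Proposal B 13, Proposal D 13. Proposal A has a majority (≥36).

Proposal A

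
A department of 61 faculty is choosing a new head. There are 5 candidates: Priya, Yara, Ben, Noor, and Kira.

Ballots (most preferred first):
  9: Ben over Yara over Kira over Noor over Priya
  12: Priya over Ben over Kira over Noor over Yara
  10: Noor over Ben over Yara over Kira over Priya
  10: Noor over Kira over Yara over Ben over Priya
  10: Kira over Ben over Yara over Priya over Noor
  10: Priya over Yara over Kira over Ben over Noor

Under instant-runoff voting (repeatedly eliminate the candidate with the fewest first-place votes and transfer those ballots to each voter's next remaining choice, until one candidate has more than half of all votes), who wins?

Priya

Round 1: Priya 22, Yara 0, Ben 9, Noor 20, Kira 10. Yara eliminated.
Round 2: Priya 22, Ben 9, Noor 20, Kira 10. Ben eliminated.
Round 3: Priya 22, Noor 20, Kira 19. Kira eliminated.
Round 4: Priya 32, Noor 29. Priya has a majority (≥31).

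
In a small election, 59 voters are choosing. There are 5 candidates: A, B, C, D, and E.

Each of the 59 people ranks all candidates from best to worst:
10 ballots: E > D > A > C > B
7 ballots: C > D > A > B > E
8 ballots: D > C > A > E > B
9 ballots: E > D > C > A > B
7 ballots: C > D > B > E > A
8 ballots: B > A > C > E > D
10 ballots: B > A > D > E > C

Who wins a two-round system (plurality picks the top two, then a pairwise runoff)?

Round 1 first-place votes: A 0, B 18, C 14, D 8, E 19. E and B advance.
Runoff: E is ranked above B on 27 ballots, B above E on 32.

B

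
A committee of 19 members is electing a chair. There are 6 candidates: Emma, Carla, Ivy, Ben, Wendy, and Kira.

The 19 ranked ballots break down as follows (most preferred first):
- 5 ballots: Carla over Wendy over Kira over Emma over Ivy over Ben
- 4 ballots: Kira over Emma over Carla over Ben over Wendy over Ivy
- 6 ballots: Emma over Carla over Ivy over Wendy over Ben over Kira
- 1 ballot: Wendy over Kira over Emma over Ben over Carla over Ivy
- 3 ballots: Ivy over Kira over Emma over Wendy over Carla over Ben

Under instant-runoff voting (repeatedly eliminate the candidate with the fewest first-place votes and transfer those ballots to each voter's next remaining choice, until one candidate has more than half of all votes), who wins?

Round 1: Emma 6, Carla 5, Ivy 3, Ben 0, Wendy 1, Kira 4. Ben eliminated.
Round 2: Emma 6, Carla 5, Ivy 3, Wendy 1, Kira 4. Wendy eliminated.
Round 3: Emma 6, Carla 5, Ivy 3, Kira 5. Ivy eliminated.
Round 4: Emma 6, Carla 5, Kira 8. Carla eliminated.
Round 5: Emma 6, Kira 13. Kira has a majority (≥10).

Kira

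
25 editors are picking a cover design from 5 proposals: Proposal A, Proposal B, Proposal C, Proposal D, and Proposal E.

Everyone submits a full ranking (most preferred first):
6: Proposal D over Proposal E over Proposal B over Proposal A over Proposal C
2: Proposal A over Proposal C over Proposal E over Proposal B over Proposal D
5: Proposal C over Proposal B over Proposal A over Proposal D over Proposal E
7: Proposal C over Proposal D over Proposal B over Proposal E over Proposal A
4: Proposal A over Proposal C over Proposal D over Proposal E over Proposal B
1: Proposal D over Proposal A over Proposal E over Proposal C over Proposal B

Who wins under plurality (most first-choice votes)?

Proposal C

First-place votes: Proposal A 6, Proposal B 0, Proposal C 12, Proposal D 7, Proposal E 0.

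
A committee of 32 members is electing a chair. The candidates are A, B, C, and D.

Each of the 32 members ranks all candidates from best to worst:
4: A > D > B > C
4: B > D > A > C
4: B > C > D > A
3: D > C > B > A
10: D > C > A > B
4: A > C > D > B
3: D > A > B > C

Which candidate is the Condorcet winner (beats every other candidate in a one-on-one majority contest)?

D vs A: 24–8
D vs B: 24–8
D vs C: 24–8
D beats every other candidate.

D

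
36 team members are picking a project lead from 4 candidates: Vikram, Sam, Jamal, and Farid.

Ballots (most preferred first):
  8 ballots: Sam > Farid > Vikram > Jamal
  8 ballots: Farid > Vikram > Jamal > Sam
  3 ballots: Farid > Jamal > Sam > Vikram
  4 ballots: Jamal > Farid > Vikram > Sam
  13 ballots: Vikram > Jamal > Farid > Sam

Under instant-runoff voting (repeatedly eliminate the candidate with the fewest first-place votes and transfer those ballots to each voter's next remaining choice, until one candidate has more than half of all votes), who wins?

Farid

Round 1: Vikram 13, Sam 8, Jamal 4, Farid 11. Jamal eliminated.
Round 2: Vikram 13, Sam 8, Farid 15. Sam eliminated.
Round 3: Vikram 13, Farid 23. Farid has a majority (≥19).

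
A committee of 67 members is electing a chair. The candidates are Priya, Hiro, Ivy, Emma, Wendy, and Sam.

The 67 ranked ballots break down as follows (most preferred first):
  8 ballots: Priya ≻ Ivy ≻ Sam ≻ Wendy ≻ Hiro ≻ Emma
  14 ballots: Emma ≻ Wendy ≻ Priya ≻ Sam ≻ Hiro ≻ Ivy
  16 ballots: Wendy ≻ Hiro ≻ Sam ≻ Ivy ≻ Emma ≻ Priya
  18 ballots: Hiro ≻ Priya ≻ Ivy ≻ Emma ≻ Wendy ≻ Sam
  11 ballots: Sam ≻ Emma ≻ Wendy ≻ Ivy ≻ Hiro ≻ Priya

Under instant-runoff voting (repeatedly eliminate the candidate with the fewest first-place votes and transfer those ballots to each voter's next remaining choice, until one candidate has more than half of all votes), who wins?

Round 1: Priya 8, Hiro 18, Ivy 0, Emma 14, Wendy 16, Sam 11. Ivy eliminated.
Round 2: Priya 8, Hiro 18, Emma 14, Wendy 16, Sam 11. Priya eliminated.
Round 3: Hiro 18, Emma 14, Wendy 16, Sam 19. Emma eliminated.
Round 4: Hiro 18, Wendy 30, Sam 19. Hiro eliminated.
Round 5: Wendy 48, Sam 19. Wendy has a majority (≥34).

Wendy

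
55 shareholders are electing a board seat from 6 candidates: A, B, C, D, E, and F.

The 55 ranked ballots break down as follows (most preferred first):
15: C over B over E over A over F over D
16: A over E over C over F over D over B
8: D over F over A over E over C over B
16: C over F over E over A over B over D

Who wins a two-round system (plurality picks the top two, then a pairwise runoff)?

C

Round 1 first-place votes: A 16, B 0, C 31, D 8, E 0, F 0. C and A advance.
Runoff: C is ranked above A on 31 ballots, A above C on 24.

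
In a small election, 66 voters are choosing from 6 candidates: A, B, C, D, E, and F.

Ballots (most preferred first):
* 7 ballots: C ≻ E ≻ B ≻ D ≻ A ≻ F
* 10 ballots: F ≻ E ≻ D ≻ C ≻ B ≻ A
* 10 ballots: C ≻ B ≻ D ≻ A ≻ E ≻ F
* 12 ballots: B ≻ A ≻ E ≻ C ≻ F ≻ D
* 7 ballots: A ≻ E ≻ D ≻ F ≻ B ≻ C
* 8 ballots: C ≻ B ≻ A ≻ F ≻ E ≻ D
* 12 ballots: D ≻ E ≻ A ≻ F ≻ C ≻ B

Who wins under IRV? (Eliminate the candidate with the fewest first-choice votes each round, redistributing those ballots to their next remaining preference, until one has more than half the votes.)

Round 1: A 7, B 12, C 25, D 12, E 0, F 10. E eliminated.
Round 2: A 7, B 12, C 25, D 12, F 10. A eliminated.
Round 3: B 12, C 25, D 19, F 10. F eliminated.
Round 4: B 12, C 25, D 29. B eliminated.
Round 5: C 37, D 29. C has a majority (≥34).

C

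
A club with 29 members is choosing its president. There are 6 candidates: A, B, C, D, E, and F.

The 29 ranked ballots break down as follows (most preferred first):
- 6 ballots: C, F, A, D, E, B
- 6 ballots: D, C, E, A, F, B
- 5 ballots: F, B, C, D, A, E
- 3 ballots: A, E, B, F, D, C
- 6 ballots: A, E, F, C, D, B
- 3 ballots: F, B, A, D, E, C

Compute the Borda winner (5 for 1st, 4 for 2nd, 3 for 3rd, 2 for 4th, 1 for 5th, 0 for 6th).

A: 6×3 + 6×2 + 5×1 + 3×5 + 6×5 + 3×3 = 89
B: 6×0 + 6×0 + 5×4 + 3×3 + 6×0 + 3×4 = 41
C: 6×5 + 6×4 + 5×3 + 3×0 + 6×2 + 3×0 = 81
D: 6×2 + 6×5 + 5×2 + 3×1 + 6×1 + 3×2 = 67
E: 6×1 + 6×3 + 5×0 + 3×4 + 6×4 + 3×1 = 63
F: 6×4 + 6×1 + 5×5 + 3×2 + 6×3 + 3×5 = 94

F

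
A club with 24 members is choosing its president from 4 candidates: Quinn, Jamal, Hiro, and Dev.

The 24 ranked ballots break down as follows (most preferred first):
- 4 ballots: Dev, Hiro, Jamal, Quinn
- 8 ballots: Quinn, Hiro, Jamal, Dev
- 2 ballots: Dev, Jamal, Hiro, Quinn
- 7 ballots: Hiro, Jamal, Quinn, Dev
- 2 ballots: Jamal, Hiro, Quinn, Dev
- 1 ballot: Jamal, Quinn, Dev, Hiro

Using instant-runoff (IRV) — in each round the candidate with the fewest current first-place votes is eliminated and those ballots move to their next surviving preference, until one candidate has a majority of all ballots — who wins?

Hiro

Round 1: Quinn 8, Jamal 3, Hiro 7, Dev 6. Jamal eliminated.
Round 2: Quinn 9, Hiro 9, Dev 6. Dev eliminated.
Round 3: Quinn 9, Hiro 15. Hiro has a majority (≥13).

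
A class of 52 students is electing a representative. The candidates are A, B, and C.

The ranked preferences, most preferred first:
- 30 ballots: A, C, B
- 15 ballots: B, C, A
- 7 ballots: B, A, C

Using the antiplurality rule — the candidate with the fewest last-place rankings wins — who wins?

Last-place votes: A 15, B 30, C 7.

C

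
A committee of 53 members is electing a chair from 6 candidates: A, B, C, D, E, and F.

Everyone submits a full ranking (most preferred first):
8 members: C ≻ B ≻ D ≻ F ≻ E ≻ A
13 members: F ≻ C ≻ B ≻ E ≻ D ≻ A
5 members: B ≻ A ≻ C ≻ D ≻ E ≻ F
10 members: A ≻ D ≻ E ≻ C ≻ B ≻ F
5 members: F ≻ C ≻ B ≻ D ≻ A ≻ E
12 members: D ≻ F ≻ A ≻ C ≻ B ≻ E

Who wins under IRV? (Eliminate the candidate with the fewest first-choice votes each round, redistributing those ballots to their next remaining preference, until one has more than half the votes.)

D

Round 1: A 10, B 5, C 8, D 12, E 0, F 18. E eliminated.
Round 2: A 10, B 5, C 8, D 12, F 18. B eliminated.
Round 3: A 15, C 8, D 12, F 18. C eliminated.
Round 4: A 15, D 20, F 18. A eliminated.
Round 5: D 35, F 18. D has a majority (≥27).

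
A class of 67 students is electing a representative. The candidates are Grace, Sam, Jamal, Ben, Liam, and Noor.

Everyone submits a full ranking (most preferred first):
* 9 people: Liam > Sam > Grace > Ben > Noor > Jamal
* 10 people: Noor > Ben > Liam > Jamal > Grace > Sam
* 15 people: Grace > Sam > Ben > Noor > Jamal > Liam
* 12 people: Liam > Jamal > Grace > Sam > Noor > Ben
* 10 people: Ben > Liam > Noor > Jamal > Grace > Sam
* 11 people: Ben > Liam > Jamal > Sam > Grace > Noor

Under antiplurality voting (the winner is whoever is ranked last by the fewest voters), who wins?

Grace

Last-place votes: Grace 0, Sam 20, Jamal 9, Ben 12, Liam 15, Noor 11.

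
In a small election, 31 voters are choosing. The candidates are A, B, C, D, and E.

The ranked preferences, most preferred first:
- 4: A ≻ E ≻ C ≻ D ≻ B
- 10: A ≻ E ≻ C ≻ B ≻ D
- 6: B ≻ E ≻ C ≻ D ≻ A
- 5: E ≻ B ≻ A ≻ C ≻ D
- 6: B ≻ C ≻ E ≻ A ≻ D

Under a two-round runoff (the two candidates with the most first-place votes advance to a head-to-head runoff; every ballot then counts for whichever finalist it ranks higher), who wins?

Round 1 first-place votes: A 14, B 12, C 0, D 0, E 5. A and B advance.
Runoff: A is ranked above B on 14 ballots, B above A on 17.

B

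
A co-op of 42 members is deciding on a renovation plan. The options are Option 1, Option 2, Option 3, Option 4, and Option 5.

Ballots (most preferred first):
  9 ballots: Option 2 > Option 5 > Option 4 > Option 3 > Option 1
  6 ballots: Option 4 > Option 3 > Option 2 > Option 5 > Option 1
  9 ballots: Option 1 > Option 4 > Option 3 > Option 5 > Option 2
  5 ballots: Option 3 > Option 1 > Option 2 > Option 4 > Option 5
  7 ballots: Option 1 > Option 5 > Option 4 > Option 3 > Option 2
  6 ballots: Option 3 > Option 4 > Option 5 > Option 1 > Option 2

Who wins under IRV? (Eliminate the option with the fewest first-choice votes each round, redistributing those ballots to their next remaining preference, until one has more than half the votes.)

Option 3

Round 1: Option 1 16, Option 2 9, Option 3 11, Option 4 6, Option 5 0. Option 5 eliminated.
Round 2: Option 1 16, Option 2 9, Option 3 11, Option 4 6. Option 4 eliminated.
Round 3: Option 1 16, Option 2 9, Option 3 17. Option 2 eliminated.
Round 4: Option 1 16, Option 3 26. Option 3 has a majority (≥22).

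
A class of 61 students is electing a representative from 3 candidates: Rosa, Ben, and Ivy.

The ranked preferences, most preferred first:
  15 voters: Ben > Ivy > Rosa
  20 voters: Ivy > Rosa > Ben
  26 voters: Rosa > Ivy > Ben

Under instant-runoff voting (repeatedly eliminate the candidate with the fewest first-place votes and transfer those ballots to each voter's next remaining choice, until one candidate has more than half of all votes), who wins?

Round 1: Rosa 26, Ben 15, Ivy 20. Ben eliminated.
Round 2: Rosa 26, Ivy 35. Ivy has a majority (≥31).

Ivy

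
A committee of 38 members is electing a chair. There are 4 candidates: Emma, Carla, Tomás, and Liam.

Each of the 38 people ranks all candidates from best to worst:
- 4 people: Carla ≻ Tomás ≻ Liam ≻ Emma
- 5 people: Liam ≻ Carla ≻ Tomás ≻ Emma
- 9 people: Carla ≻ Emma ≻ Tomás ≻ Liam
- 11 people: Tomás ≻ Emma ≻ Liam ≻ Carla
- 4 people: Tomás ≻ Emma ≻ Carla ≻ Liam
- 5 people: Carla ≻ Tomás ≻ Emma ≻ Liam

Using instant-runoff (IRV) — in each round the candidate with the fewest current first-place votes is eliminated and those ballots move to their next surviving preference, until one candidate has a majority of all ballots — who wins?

Carla

Round 1: Emma 0, Carla 18, Tomás 15, Liam 5. Emma eliminated.
Round 2: Carla 18, Tomás 15, Liam 5. Liam eliminated.
Round 3: Carla 23, Tomás 15. Carla has a majority (≥20).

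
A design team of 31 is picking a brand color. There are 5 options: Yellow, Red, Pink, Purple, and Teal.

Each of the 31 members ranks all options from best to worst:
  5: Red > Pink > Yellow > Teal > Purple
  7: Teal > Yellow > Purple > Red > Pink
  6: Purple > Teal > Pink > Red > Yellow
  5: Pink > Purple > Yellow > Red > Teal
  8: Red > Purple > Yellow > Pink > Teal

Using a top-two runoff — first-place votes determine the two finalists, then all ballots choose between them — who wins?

Red

Round 1 first-place votes: Yellow 0, Red 13, Pink 5, Purple 6, Teal 7. Red and Teal advance.
Runoff: Red is ranked above Teal on 18 ballots, Teal above Red on 13.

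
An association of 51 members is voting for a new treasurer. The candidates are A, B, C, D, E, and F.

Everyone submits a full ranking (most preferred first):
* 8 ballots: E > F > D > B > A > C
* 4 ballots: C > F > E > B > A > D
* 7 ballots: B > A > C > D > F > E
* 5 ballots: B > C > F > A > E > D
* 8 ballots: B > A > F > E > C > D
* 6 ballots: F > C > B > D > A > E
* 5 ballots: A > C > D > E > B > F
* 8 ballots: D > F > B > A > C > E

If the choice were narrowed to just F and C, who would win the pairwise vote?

F

F is ranked above C on 30 ballots; C above F on 21.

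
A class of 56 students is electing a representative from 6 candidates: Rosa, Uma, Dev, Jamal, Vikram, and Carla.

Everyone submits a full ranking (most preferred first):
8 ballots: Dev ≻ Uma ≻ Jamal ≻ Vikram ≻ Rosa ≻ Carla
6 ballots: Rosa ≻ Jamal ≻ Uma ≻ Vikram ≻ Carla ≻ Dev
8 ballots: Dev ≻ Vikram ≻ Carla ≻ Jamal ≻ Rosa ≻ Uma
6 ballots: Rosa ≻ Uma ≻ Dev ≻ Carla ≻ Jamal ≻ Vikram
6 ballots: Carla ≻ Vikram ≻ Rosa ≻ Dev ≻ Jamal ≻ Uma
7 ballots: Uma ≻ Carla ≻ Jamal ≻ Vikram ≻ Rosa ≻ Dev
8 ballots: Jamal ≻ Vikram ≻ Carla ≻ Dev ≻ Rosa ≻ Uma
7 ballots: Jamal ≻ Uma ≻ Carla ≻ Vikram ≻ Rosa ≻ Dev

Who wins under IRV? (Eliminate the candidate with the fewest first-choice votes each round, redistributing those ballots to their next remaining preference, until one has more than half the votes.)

Round 1: Rosa 12, Uma 7, Dev 16, Jamal 15, Vikram 0, Carla 6. Vikram eliminated.
Round 2: Rosa 12, Uma 7, Dev 16, Jamal 15, Carla 6. Carla eliminated.
Round 3: Rosa 18, Uma 7, Dev 16, Jamal 15. Uma eliminated.
Round 4: Rosa 18, Dev 16, Jamal 22. Dev eliminated.
Round 5: Rosa 18, Jamal 38. Jamal has a majority (≥29).

Jamal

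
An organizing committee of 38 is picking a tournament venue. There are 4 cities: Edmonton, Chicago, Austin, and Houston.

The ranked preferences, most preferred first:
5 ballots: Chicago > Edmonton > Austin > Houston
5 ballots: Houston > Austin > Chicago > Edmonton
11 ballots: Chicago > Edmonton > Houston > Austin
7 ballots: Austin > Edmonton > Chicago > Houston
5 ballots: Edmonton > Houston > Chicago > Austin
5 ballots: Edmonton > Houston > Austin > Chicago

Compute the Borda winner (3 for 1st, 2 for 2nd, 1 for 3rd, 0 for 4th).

Edmonton: 5×2 + 5×0 + 11×2 + 7×2 + 5×3 + 5×3 = 76
Chicago: 5×3 + 5×1 + 11×3 + 7×1 + 5×1 + 5×0 = 65
Austin: 5×1 + 5×2 + 11×0 + 7×3 + 5×0 + 5×1 = 41
Houston: 5×0 + 5×3 + 11×1 + 7×0 + 5×2 + 5×2 = 46

Edmonton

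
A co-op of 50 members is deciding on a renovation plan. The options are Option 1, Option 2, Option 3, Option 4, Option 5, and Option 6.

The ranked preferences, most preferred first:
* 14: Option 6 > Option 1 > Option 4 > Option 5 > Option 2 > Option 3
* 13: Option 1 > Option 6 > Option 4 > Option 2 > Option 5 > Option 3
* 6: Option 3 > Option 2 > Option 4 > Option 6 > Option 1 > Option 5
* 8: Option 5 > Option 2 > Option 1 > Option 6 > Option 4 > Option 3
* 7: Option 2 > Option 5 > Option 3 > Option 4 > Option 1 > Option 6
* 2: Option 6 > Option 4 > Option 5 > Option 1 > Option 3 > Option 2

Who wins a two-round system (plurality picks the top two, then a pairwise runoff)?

Round 1 first-place votes: Option 1 13, Option 2 7, Option 3 6, Option 4 0, Option 5 8, Option 6 16. Option 6 and Option 1 advance.
Runoff: Option 6 is ranked above Option 1 on 22 ballots, Option 1 above Option 6 on 28.

Option 1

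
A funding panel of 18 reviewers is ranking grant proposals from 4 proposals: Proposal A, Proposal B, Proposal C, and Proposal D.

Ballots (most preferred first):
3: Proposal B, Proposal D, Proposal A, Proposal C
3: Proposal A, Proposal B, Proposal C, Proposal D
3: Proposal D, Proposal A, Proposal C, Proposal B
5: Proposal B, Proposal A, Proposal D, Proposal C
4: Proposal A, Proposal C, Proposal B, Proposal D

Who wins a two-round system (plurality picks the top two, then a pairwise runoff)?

Round 1 first-place votes: Proposal A 7, Proposal B 8, Proposal C 0, Proposal D 3. Proposal B and Proposal A advance.
Runoff: Proposal B is ranked above Proposal A on 8 ballots, Proposal A above Proposal B on 10.

Proposal A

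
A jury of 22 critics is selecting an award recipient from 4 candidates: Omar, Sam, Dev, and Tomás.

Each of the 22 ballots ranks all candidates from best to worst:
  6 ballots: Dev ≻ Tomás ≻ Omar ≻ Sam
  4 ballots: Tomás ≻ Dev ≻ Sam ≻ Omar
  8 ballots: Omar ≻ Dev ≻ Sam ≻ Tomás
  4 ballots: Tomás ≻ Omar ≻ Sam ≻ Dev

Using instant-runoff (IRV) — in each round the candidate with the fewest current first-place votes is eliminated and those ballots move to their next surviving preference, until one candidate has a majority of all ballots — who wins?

Tomás

Round 1: Omar 8, Sam 0, Dev 6, Tomás 8. Sam eliminated.
Round 2: Omar 8, Dev 6, Tomás 8. Dev eliminated.
Round 3: Omar 8, Tomás 14. Tomás has a majority (≥12).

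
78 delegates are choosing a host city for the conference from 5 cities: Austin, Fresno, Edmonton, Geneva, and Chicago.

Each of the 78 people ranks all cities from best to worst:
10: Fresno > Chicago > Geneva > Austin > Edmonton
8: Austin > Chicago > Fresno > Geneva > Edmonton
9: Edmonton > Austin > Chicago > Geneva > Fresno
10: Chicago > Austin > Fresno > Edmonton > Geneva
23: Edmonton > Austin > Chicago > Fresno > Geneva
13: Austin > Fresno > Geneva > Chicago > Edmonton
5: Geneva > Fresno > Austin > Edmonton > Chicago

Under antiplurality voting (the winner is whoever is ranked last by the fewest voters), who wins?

Austin

Last-place votes: Austin 0, Fresno 9, Edmonton 31, Geneva 33, Chicago 5.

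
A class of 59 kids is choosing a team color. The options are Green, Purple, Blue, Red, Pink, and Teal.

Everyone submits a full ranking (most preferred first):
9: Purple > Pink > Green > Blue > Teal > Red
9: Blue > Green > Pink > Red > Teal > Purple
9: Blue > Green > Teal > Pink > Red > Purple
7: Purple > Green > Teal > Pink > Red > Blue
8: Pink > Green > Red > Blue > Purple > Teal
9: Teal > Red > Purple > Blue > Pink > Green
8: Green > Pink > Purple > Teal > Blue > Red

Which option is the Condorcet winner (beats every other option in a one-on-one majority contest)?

Green vs Purple: 34–25
Green vs Blue: 32–27
Green vs Red: 50–9
Green vs Pink: 33–26
Green vs Teal: 50–9
Green beats every other option.

Green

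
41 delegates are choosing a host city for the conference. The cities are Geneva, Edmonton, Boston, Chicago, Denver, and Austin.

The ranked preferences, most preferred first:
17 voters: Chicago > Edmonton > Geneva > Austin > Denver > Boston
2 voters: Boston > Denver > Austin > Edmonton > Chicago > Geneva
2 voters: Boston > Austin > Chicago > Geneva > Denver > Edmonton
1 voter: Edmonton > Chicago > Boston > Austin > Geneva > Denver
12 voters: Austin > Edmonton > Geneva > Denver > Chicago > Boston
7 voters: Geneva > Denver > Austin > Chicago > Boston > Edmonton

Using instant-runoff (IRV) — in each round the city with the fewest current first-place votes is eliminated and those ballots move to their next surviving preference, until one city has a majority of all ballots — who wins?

Round 1: Geneva 7, Edmonton 1, Boston 4, Chicago 17, Denver 0, Austin 12. Denver eliminated.
Round 2: Geneva 7, Edmonton 1, Boston 4, Chicago 17, Austin 12. Edmonton eliminated.
Round 3: Geneva 7, Boston 4, Chicago 18, Austin 12. Boston eliminated.
Round 4: Geneva 7, Chicago 18, Austin 16. Geneva eliminated.
Round 5: Chicago 18, Austin 23. Austin has a majority (≥21).

Austin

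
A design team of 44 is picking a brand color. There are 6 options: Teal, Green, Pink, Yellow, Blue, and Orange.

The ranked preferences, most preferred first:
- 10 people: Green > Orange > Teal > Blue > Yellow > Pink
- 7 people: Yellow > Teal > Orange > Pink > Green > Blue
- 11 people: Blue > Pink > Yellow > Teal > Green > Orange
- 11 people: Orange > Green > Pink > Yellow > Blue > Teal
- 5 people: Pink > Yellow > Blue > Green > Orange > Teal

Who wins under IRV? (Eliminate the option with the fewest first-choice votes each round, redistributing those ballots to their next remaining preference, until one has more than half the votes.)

Yellow

Round 1: Teal 0, Green 10, Pink 5, Yellow 7, Blue 11, Orange 11. Teal eliminated.
Round 2: Green 10, Pink 5, Yellow 7, Blue 11, Orange 11. Pink eliminated.
Round 3: Green 10, Yellow 12, Blue 11, Orange 11. Green eliminated.
Round 4: Yellow 12, Blue 11, Orange 21. Blue eliminated.
Round 5: Yellow 23, Orange 21. Yellow has a majority (≥23).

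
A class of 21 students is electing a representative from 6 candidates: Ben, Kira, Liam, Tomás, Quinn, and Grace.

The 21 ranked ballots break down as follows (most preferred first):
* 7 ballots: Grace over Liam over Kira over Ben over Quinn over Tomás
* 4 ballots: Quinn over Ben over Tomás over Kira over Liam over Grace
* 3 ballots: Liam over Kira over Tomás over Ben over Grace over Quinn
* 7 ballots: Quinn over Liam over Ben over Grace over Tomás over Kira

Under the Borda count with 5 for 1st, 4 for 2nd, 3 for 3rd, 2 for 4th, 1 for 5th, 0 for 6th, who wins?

Liam

Ben: 7×2 + 4×4 + 3×2 + 7×3 = 57
Kira: 7×3 + 4×2 + 3×4 + 7×0 = 41
Liam: 7×4 + 4×1 + 3×5 + 7×4 = 75
Tomás: 7×0 + 4×3 + 3×3 + 7×1 = 28
Quinn: 7×1 + 4×5 + 3×0 + 7×5 = 62
Grace: 7×5 + 4×0 + 3×1 + 7×2 = 52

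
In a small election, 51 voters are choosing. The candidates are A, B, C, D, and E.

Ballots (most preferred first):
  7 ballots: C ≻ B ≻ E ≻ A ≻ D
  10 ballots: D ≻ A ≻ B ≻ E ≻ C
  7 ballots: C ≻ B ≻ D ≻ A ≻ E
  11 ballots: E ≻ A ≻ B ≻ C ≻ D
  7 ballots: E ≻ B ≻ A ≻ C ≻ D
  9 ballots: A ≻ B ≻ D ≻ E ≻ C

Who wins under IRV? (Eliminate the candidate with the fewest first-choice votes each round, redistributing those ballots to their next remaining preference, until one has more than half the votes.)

D

Round 1: A 9, B 0, C 14, D 10, E 18. B eliminated.
Round 2: A 9, C 14, D 10, E 18. A eliminated.
Round 3: C 14, D 19, E 18. C eliminated.
Round 4: D 26, E 25. D has a majority (≥26).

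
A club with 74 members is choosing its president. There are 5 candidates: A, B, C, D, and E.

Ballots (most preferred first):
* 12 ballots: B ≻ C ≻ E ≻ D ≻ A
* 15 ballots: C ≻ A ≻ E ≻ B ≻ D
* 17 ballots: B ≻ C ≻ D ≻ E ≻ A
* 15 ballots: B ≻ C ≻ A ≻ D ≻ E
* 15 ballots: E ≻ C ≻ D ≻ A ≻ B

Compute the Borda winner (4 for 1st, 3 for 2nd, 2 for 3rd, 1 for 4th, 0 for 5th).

A: 12×0 + 15×3 + 17×0 + 15×2 + 15×1 = 90
B: 12×4 + 15×1 + 17×4 + 15×4 + 15×0 = 191
C: 12×3 + 15×4 + 17×3 + 15×3 + 15×3 = 237
D: 12×1 + 15×0 + 17×2 + 15×1 + 15×2 = 91
E: 12×2 + 15×2 + 17×1 + 15×0 + 15×4 = 131

C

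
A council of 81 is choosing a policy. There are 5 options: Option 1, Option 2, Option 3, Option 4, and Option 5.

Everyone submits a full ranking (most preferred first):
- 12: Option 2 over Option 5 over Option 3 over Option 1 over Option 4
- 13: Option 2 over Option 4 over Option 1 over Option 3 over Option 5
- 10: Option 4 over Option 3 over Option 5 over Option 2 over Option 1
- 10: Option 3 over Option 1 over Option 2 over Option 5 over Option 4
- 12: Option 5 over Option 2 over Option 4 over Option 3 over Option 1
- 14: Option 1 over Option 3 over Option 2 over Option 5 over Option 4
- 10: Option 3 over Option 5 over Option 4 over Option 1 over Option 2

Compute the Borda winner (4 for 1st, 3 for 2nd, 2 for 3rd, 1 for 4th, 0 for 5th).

Option 3

Option 1: 12×1 + 13×2 + 10×0 + 10×3 + 12×0 + 14×4 + 10×1 = 134
Option 2: 12×4 + 13×4 + 10×1 + 10×2 + 12×3 + 14×2 + 10×0 = 194
Option 3: 12×2 + 13×1 + 10×3 + 10×4 + 12×1 + 14×3 + 10×4 = 201
Option 4: 12×0 + 13×3 + 10×4 + 10×0 + 12×2 + 14×0 + 10×2 = 123
Option 5: 12×3 + 13×0 + 10×2 + 10×1 + 12×4 + 14×1 + 10×3 = 158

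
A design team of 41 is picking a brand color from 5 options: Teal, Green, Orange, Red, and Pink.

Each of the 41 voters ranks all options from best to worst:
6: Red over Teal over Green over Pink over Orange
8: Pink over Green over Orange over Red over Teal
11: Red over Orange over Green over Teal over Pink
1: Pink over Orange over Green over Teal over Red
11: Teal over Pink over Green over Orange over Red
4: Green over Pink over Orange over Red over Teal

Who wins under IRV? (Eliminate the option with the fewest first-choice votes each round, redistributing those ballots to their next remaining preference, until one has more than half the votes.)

Pink

Round 1: Teal 11, Green 4, Orange 0, Red 17, Pink 9. Orange eliminated.
Round 2: Teal 11, Green 4, Red 17, Pink 9. Green eliminated.
Round 3: Teal 11, Red 17, Pink 13. Teal eliminated.
Round 4: Red 17, Pink 24. Pink has a majority (≥21).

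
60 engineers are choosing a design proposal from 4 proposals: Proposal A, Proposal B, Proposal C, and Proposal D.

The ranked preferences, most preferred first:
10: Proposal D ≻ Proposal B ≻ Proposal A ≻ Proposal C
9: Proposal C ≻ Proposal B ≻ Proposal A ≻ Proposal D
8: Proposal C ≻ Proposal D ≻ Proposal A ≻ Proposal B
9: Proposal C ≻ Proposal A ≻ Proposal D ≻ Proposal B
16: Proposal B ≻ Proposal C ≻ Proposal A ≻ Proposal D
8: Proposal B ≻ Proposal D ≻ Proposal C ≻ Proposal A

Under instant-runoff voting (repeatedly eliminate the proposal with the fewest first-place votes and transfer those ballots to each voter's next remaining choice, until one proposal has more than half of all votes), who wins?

Proposal B

Round 1: Proposal A 0, Proposal B 24, Proposal C 26, Proposal D 10. Proposal A eliminated.
Round 2: Proposal B 24, Proposal C 26, Proposal D 10. Proposal D eliminated.
Round 3: Proposal B 34, Proposal C 26. Proposal B has a majority (≥31).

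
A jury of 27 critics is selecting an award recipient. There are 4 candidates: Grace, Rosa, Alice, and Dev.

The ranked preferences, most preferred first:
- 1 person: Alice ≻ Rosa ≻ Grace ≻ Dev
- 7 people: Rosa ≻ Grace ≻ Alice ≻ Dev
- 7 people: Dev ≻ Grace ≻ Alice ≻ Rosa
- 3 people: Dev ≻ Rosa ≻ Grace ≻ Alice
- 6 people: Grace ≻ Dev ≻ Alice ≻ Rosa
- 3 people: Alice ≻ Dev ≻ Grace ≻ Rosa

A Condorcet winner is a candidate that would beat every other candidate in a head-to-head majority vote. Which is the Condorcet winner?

Grace

Grace vs Rosa: 16–11
Grace vs Alice: 23–4
Grace vs Dev: 14–13
Grace beats every other candidate.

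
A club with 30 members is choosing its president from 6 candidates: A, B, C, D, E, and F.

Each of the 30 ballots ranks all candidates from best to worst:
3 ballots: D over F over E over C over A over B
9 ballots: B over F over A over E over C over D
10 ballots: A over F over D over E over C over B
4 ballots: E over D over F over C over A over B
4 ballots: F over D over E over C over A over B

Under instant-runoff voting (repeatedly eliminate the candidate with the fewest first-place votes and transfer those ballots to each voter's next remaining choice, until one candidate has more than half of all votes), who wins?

F

Round 1: A 10, B 9, C 0, D 3, E 4, F 4. C eliminated.
Round 2: A 10, B 9, D 3, E 4, F 4. D eliminated.
Round 3: A 10, B 9, E 4, F 7. E eliminated.
Round 4: A 10, B 9, F 11. B eliminated.
Round 5: A 10, F 20. F has a majority (≥16).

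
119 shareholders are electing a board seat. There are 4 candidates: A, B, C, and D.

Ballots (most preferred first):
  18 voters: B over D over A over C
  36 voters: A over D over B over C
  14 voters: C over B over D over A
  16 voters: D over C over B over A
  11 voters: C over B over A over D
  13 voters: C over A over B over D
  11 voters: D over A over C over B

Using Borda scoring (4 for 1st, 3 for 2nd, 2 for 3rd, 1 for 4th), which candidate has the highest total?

D

A: 18×2 + 36×4 + 14×1 + 16×1 + 11×2 + 13×3 + 11×3 = 304
B: 18×4 + 36×2 + 14×3 + 16×2 + 11×3 + 13×2 + 11×1 = 288
C: 18×1 + 36×1 + 14×4 + 16×3 + 11×4 + 13×4 + 11×2 = 276
D: 18×3 + 36×3 + 14×2 + 16×4 + 11×1 + 13×1 + 11×4 = 322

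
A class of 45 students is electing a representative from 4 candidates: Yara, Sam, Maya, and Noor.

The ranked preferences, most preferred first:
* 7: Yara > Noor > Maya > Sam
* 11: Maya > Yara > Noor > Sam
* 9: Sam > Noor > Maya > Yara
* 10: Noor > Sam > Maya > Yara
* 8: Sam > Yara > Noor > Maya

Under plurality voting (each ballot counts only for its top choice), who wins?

First-place votes: Yara 7, Sam 17, Maya 11, Noor 10.

Sam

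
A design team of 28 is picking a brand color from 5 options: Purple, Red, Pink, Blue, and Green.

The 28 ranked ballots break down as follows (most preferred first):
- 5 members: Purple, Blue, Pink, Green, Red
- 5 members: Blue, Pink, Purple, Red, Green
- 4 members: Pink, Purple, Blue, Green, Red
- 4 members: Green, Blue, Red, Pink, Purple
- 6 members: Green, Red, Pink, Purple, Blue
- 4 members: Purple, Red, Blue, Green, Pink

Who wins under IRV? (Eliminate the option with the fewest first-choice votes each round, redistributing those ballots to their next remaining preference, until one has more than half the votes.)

Round 1: Purple 9, Red 0, Pink 4, Blue 5, Green 10. Red eliminated.
Round 2: Purple 9, Pink 4, Blue 5, Green 10. Pink eliminated.
Round 3: Purple 13, Blue 5, Green 10. Blue eliminated.
Round 4: Purple 18, Green 10. Purple has a majority (≥15).

Purple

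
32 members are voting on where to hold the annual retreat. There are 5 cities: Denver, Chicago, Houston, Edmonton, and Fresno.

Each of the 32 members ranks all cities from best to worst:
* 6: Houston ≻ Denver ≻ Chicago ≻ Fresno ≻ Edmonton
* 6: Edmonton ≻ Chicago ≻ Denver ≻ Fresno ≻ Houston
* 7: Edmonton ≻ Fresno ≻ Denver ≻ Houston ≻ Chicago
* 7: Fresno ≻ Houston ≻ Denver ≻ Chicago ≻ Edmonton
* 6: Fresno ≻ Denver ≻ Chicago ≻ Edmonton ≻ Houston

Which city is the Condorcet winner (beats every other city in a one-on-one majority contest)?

Fresno

Fresno vs Denver: 20–12
Fresno vs Chicago: 20–12
Fresno vs Houston: 26–6
Fresno vs Edmonton: 19–13
Fresno beats every other city.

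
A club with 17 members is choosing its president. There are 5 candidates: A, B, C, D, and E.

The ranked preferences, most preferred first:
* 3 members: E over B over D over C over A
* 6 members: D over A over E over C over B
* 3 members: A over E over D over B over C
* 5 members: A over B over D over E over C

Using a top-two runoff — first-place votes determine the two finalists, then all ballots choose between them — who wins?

D

Round 1 first-place votes: A 8, B 0, C 0, D 6, E 3. A and D advance.
Runoff: A is ranked above D on 8 ballots, D above A on 9.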